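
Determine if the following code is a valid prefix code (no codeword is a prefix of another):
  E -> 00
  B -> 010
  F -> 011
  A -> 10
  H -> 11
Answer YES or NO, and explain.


Checking each pair (does one codeword prefix another?):
  E='00' vs B='010': no prefix
  E='00' vs F='011': no prefix
  E='00' vs A='10': no prefix
  E='00' vs H='11': no prefix
  B='010' vs E='00': no prefix
  B='010' vs F='011': no prefix
  B='010' vs A='10': no prefix
  B='010' vs H='11': no prefix
  F='011' vs E='00': no prefix
  F='011' vs B='010': no prefix
  F='011' vs A='10': no prefix
  F='011' vs H='11': no prefix
  A='10' vs E='00': no prefix
  A='10' vs B='010': no prefix
  A='10' vs F='011': no prefix
  A='10' vs H='11': no prefix
  H='11' vs E='00': no prefix
  H='11' vs B='010': no prefix
  H='11' vs F='011': no prefix
  H='11' vs A='10': no prefix
No violation found over all pairs.

YES -- this is a valid prefix code. No codeword is a prefix of any other codeword.


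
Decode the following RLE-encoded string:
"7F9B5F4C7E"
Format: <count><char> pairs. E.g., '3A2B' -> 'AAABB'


Expanding each <count><char> pair:
  7F -> 'FFFFFFF'
  9B -> 'BBBBBBBBB'
  5F -> 'FFFFF'
  4C -> 'CCCC'
  7E -> 'EEEEEEE'

Decoded = FFFFFFFBBBBBBBBBFFFFFCCCCEEEEEEE


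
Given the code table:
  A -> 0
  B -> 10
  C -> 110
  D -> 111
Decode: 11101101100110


Decoding:
111 -> D
0 -> A
110 -> C
110 -> C
0 -> A
110 -> C


Result: DACCAC


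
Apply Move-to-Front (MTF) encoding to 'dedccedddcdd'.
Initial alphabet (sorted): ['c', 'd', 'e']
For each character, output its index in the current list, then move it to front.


MTF encoding:
'd': index 1 in ['c', 'd', 'e'] -> ['d', 'c', 'e']
'e': index 2 in ['d', 'c', 'e'] -> ['e', 'd', 'c']
'd': index 1 in ['e', 'd', 'c'] -> ['d', 'e', 'c']
'c': index 2 in ['d', 'e', 'c'] -> ['c', 'd', 'e']
'c': index 0 in ['c', 'd', 'e'] -> ['c', 'd', 'e']
'e': index 2 in ['c', 'd', 'e'] -> ['e', 'c', 'd']
'd': index 2 in ['e', 'c', 'd'] -> ['d', 'e', 'c']
'd': index 0 in ['d', 'e', 'c'] -> ['d', 'e', 'c']
'd': index 0 in ['d', 'e', 'c'] -> ['d', 'e', 'c']
'c': index 2 in ['d', 'e', 'c'] -> ['c', 'd', 'e']
'd': index 1 in ['c', 'd', 'e'] -> ['d', 'c', 'e']
'd': index 0 in ['d', 'c', 'e'] -> ['d', 'c', 'e']


Output: [1, 2, 1, 2, 0, 2, 2, 0, 0, 2, 1, 0]


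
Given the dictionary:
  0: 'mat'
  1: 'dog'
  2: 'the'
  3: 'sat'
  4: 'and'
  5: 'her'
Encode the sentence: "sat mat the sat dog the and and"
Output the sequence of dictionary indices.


Look up each word in the dictionary:
  'sat' -> 3
  'mat' -> 0
  'the' -> 2
  'sat' -> 3
  'dog' -> 1
  'the' -> 2
  'and' -> 4
  'and' -> 4

Encoded: [3, 0, 2, 3, 1, 2, 4, 4]


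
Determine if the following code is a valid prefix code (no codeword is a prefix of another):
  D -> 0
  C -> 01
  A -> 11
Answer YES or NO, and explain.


Checking each pair (does one codeword prefix another?):
  D='0' vs C='01': prefix -- VIOLATION

NO -- this is NOT a valid prefix code. D (0) is a prefix of C (01).


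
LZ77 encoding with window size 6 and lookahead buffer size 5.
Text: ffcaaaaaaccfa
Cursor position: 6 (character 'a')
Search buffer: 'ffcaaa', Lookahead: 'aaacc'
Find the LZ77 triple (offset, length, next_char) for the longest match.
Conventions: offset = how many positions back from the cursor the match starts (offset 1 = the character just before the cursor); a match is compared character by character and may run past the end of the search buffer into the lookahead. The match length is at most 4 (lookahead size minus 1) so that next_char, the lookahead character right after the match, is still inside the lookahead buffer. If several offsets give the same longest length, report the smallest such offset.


Try each offset into the search buffer:
  offset=1 (pos 5, char 'a'): match length 3
  offset=2 (pos 4, char 'a'): match length 3
  offset=3 (pos 3, char 'a'): match length 3
  offset=4 (pos 2, char 'c'): match length 0
  offset=5 (pos 1, char 'f'): match length 0
  offset=6 (pos 0, char 'f'): match length 0
Longest match has length 3, found at offsets 1, 2, 3; take the smallest, offset 1.
next_char = character at position 6 + 3 = 9 -> 'c'

Best match: offset=1, length=3 (matching 'aaa' starting at position 5)
LZ77 triple: (1, 3, 'c')


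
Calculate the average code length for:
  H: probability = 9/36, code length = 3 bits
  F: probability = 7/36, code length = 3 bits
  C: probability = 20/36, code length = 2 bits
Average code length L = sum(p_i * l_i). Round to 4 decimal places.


Weighted contributions p_i * l_i:
  H: (9/36) * 3 = 27/36
  F: (7/36) * 3 = 21/36
  C: (20/36) * 2 = 40/36
Sum = (27 + 21 + 40)/36 = 88/36

L = 88/36 = 2.4444 bits/symbol


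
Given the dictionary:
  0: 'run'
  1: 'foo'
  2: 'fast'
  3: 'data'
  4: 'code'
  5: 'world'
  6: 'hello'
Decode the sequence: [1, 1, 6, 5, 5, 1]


Look up each index in the dictionary:
  1 -> 'foo'
  1 -> 'foo'
  6 -> 'hello'
  5 -> 'world'
  5 -> 'world'
  1 -> 'foo'

Decoded: "foo foo hello world world foo"


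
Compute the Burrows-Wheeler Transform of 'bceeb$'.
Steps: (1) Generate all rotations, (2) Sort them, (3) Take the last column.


Rotations (sorted):
  0: $bceeb -> last char: b
  1: b$bcee -> last char: e
  2: bceeb$ -> last char: $
  3: ceeb$b -> last char: b
  4: eb$bce -> last char: e
  5: eeb$bc -> last char: c


BWT = be$bec


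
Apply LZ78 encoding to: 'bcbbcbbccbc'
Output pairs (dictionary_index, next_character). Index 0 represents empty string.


LZ78 encoding steps:
Dictionary: {0: ''}
Step 1: w='' (idx 0), next='b' -> output (0, 'b'), add 'b' as idx 1
Step 2: w='' (idx 0), next='c' -> output (0, 'c'), add 'c' as idx 2
Step 3: w='b' (idx 1), next='b' -> output (1, 'b'), add 'bb' as idx 3
Step 4: w='c' (idx 2), next='b' -> output (2, 'b'), add 'cb' as idx 4
Step 5: w='b' (idx 1), next='c' -> output (1, 'c'), add 'bc' as idx 5
Step 6: w='cb' (idx 4), next='c' -> output (4, 'c'), add 'cbc' as idx 6


Encoded: [(0, 'b'), (0, 'c'), (1, 'b'), (2, 'b'), (1, 'c'), (4, 'c')]


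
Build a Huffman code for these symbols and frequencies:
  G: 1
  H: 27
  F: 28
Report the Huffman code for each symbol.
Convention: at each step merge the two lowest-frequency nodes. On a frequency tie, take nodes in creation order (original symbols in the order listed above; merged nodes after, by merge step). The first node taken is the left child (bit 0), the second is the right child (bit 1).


Huffman tree construction:
Step 1: Merge G(1) + H(27) = 28
Step 2: Merge F(28) + (G+H)(28) = 56
Read each symbol's code off the tree from the root (left child = 0, right child = 1).

Codes:
  G: 10 (length 2)
  H: 11 (length 2)
  F: 0 (length 1)
Average code length: 84/56 = 1.5000 bits/symbol


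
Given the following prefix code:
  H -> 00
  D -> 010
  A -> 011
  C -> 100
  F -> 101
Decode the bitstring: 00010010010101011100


Decoding step by step:
Bits 00 -> H
Bits 010 -> D
Bits 010 -> D
Bits 010 -> D
Bits 101 -> F
Bits 011 -> A
Bits 100 -> C


Decoded message: HDDDFAC


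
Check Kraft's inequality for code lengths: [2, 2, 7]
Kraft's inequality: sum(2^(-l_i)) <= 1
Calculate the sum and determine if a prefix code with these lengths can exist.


Sum = 2^(-2) + 2^(-2) + 2^(-7)
    = 0.25 + 0.25 + 0.0078125
    = 65/128 = 0.5078125
Since 0.5078125 <= 1, Kraft's inequality IS satisfied.
A prefix code with these lengths CAN exist.

Kraft sum = 0.5078125. Satisfied.


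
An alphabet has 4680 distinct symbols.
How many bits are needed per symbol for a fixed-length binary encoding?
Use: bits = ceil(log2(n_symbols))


log2(4680) = 12.1923
Bracket: 2^12 = 4096 < 4680 <= 2^13 = 8192
So ceil(log2(4680)) = 13

bits = ceil(log2(4680)) = ceil(12.1923) = 13 bits


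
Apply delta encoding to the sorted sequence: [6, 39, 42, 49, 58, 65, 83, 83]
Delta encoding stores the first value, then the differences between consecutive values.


First value: 6
Deltas:
  39 - 6 = 33
  42 - 39 = 3
  49 - 42 = 7
  58 - 49 = 9
  65 - 58 = 7
  83 - 65 = 18
  83 - 83 = 0


Delta encoded: [6, 33, 3, 7, 9, 7, 18, 0]


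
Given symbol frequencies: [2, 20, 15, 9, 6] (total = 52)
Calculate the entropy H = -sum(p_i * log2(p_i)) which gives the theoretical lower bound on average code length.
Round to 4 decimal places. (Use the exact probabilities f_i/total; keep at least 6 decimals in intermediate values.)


Per-symbol terms -p_i * log2(p_i) with p_i = f_i/52:
  p = 2/52 = 0.038462: log2(p) = -4.700440, -p*log2(p) = 0.180786
  p = 20/52 = 0.384615: log2(p) = -1.378512, -p*log2(p) = 0.530197
  p = 15/52 = 0.288462: log2(p) = -1.793549, -p*log2(p) = 0.517370
  p = 9/52 = 0.173077: log2(p) = -2.530515, -p*log2(p) = 0.437974
  p = 6/52 = 0.115385: log2(p) = -3.115477, -p*log2(p) = 0.359478
H = 0.180786 + 0.530197 + 0.517370 + 0.437974 + 0.359478 = 2.025805

H = 2.0258 bits/symbol


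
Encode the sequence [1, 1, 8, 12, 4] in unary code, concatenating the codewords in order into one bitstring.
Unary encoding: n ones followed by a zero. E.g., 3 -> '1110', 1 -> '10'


Encode each number as n ones followed by a terminating 0:
  1 -> 10 (2 bits)
  1 -> 10 (2 bits)
  8 -> 111111110 (9 bits)
  12 -> 1111111111110 (13 bits)
  4 -> 11110 (5 bits)
Total length = 2 + 2 + 9 + 13 + 5 = 31 bits.

Unary([1, 1, 8, 12, 4]) = 1010111111110111111111111011110 (31 bits)


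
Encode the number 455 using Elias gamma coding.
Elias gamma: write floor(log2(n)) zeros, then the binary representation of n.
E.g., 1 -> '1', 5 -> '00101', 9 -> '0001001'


num_bits = floor(log2(455)) + 1 = 9
leading_zeros = num_bits - 1 = 8
binary(455) = 111000111

Elias gamma(455) = '00000000' + '111000111' = 00000000111000111 (17 bits)


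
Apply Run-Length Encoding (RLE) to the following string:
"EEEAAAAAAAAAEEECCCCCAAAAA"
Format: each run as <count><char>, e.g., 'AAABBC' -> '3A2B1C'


Scanning runs left to right:
  i=0: run of 'E' x 3 -> '3E'
  i=3: run of 'A' x 9 -> '9A'
  i=12: run of 'E' x 3 -> '3E'
  i=15: run of 'C' x 5 -> '5C'
  i=20: run of 'A' x 5 -> '5A'

RLE = 3E9A3E5C5A


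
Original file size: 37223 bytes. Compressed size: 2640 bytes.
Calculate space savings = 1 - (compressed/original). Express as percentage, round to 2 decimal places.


ratio = compressed/original = 2640/37223 = 0.070924
savings = 1 - ratio = 1 - 0.070924 = 0.929076
as a percentage: 0.929076 * 100 = 92.91%

Space savings = 1 - 2640/37223 = 92.91%


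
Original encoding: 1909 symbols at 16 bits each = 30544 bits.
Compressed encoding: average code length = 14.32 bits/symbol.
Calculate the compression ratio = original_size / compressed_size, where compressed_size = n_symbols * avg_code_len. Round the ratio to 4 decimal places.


original_size = n_symbols * orig_bits = 1909 * 16 = 30544 bits
compressed_size = n_symbols * avg_code_len = 1909 * 14.32 = 27336.88 bits
ratio = original_size / compressed_size = 30544 / 27336.88 = 1.1173

Compression ratio = 1.1173


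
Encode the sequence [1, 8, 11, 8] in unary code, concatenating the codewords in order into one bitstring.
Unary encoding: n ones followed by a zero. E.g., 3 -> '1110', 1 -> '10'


Encode each number as n ones followed by a terminating 0:
  1 -> 10 (2 bits)
  8 -> 111111110 (9 bits)
  11 -> 111111111110 (12 bits)
  8 -> 111111110 (9 bits)
Total length = 2 + 9 + 12 + 9 = 32 bits.

Unary([1, 8, 11, 8]) = 10111111110111111111110111111110 (32 bits)


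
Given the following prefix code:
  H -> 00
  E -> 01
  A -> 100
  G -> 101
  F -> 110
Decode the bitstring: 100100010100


Decoding step by step:
Bits 100 -> A
Bits 100 -> A
Bits 01 -> E
Bits 01 -> E
Bits 00 -> H


Decoded message: AAEEH


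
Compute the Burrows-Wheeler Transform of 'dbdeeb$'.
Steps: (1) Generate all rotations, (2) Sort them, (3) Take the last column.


Rotations (sorted):
  0: $dbdeeb -> last char: b
  1: b$dbdee -> last char: e
  2: bdeeb$d -> last char: d
  3: dbdeeb$ -> last char: $
  4: deeb$db -> last char: b
  5: eb$dbde -> last char: e
  6: eeb$dbd -> last char: d


BWT = bed$bed


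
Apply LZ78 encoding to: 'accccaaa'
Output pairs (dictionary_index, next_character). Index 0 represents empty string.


LZ78 encoding steps:
Dictionary: {0: ''}
Step 1: w='' (idx 0), next='a' -> output (0, 'a'), add 'a' as idx 1
Step 2: w='' (idx 0), next='c' -> output (0, 'c'), add 'c' as idx 2
Step 3: w='c' (idx 2), next='c' -> output (2, 'c'), add 'cc' as idx 3
Step 4: w='c' (idx 2), next='a' -> output (2, 'a'), add 'ca' as idx 4
Step 5: w='a' (idx 1), next='a' -> output (1, 'a'), add 'aa' as idx 5


Encoded: [(0, 'a'), (0, 'c'), (2, 'c'), (2, 'a'), (1, 'a')]


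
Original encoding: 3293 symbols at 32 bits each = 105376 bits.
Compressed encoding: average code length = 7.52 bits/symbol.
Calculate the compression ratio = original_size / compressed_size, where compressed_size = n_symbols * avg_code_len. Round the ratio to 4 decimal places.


original_size = n_symbols * orig_bits = 3293 * 32 = 105376 bits
compressed_size = n_symbols * avg_code_len = 3293 * 7.52 = 24763.36 bits
ratio = original_size / compressed_size = 105376 / 24763.36 = 4.2553

Compression ratio = 4.2553


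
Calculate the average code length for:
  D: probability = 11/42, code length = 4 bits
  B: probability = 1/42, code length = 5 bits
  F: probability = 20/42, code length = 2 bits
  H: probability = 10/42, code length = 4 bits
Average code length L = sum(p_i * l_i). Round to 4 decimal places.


Weighted contributions p_i * l_i:
  D: (11/42) * 4 = 44/42
  B: (1/42) * 5 = 5/42
  F: (20/42) * 2 = 40/42
  H: (10/42) * 4 = 40/42
Sum = (44 + 5 + 40 + 40)/42 = 129/42

L = 129/42 = 3.0714 bits/symbol


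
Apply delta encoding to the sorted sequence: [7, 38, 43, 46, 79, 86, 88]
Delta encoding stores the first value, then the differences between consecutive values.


First value: 7
Deltas:
  38 - 7 = 31
  43 - 38 = 5
  46 - 43 = 3
  79 - 46 = 33
  86 - 79 = 7
  88 - 86 = 2


Delta encoded: [7, 31, 5, 3, 33, 7, 2]


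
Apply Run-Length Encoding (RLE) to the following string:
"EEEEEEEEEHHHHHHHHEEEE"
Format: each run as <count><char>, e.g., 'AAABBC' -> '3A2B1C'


Scanning runs left to right:
  i=0: run of 'E' x 9 -> '9E'
  i=9: run of 'H' x 8 -> '8H'
  i=17: run of 'E' x 4 -> '4E'

RLE = 9E8H4E


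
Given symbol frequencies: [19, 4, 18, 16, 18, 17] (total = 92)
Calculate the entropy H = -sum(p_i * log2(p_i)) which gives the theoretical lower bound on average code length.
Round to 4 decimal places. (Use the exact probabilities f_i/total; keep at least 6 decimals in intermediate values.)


Per-symbol terms -p_i * log2(p_i) with p_i = f_i/92:
  p = 19/92 = 0.206522: log2(p) = -2.275634, -p*log2(p) = 0.469968
  p = 4/92 = 0.043478: log2(p) = -4.523562, -p*log2(p) = 0.196677
  p = 18/92 = 0.195652: log2(p) = -2.353637, -p*log2(p) = 0.460494
  p = 16/92 = 0.173913: log2(p) = -2.523562, -p*log2(p) = 0.438880
  p = 18/92 = 0.195652: log2(p) = -2.353637, -p*log2(p) = 0.460494
  p = 17/92 = 0.184783: log2(p) = -2.436099, -p*log2(p) = 0.450149
H = 0.469968 + 0.196677 + 0.460494 + 0.438880 + 0.460494 + 0.450149 = 2.476662

H = 2.4767 bits/symbol


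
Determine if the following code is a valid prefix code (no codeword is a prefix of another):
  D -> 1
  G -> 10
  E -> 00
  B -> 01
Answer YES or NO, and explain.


Checking each pair (does one codeword prefix another?):
  D='1' vs G='10': prefix -- VIOLATION

NO -- this is NOT a valid prefix code. D (1) is a prefix of G (10).


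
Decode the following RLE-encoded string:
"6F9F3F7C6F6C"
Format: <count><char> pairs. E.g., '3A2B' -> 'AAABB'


Expanding each <count><char> pair:
  6F -> 'FFFFFF'
  9F -> 'FFFFFFFFF'
  3F -> 'FFF'
  7C -> 'CCCCCCC'
  6F -> 'FFFFFF'
  6C -> 'CCCCCC'

Decoded = FFFFFFFFFFFFFFFFFFCCCCCCCFFFFFFCCCCCC


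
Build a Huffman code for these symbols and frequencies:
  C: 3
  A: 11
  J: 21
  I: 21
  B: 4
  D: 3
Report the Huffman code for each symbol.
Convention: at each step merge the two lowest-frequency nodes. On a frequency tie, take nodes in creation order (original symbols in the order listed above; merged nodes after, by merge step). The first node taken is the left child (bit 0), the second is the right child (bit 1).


Huffman tree construction:
Step 1: Merge C(3) + D(3) = 6
Step 2: Merge B(4) + (C+D)(6) = 10
Step 3: Merge (B+(C+D))(10) + A(11) = 21
Step 4: Merge J(21) + I(21) = 42
Step 5: Merge ((B+(C+D))+A)(21) + (J+I)(42) = 63
Read each symbol's code off the tree from the root (left child = 0, right child = 1).

Codes:
  C: 0010 (length 4)
  A: 01 (length 2)
  J: 10 (length 2)
  I: 11 (length 2)
  B: 000 (length 3)
  D: 0011 (length 4)
Average code length: 142/63 = 2.2540 bits/symbol


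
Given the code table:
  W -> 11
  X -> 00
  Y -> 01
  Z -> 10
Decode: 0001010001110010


Decoding:
00 -> X
01 -> Y
01 -> Y
00 -> X
01 -> Y
11 -> W
00 -> X
10 -> Z


Result: XYYXYWXZ


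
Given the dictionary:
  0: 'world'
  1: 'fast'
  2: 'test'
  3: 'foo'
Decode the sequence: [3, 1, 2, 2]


Look up each index in the dictionary:
  3 -> 'foo'
  1 -> 'fast'
  2 -> 'test'
  2 -> 'test'

Decoded: "foo fast test test"


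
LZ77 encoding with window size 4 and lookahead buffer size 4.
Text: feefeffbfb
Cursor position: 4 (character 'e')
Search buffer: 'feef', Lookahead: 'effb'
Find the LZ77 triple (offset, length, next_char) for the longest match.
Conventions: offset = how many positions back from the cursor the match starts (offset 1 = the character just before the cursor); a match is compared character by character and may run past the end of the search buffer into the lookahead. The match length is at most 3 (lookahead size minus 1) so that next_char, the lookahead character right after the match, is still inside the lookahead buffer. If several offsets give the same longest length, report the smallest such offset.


Try each offset into the search buffer:
  offset=1 (pos 3, char 'f'): match length 0
  offset=2 (pos 2, char 'e'): match length 2
  offset=3 (pos 1, char 'e'): match length 1
  offset=4 (pos 0, char 'f'): match length 0
Longest match has length 2 at offset 2.
next_char = character at position 4 + 2 = 6 -> 'f'

Best match: offset=2, length=2 (matching 'ef' starting at position 2)
LZ77 triple: (2, 2, 'f')


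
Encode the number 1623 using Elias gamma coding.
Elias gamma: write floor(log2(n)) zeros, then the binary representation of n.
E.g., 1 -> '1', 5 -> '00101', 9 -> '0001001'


num_bits = floor(log2(1623)) + 1 = 11
leading_zeros = num_bits - 1 = 10
binary(1623) = 11001010111

Elias gamma(1623) = '0000000000' + '11001010111' = 000000000011001010111 (21 bits)


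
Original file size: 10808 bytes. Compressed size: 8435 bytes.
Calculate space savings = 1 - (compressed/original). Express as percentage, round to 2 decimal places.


ratio = compressed/original = 8435/10808 = 0.78044
savings = 1 - ratio = 1 - 0.78044 = 0.21956
as a percentage: 0.21956 * 100 = 21.96%

Space savings = 1 - 8435/10808 = 21.96%


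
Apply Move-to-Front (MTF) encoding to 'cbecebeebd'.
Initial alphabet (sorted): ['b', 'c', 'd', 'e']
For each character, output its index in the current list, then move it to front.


MTF encoding:
'c': index 1 in ['b', 'c', 'd', 'e'] -> ['c', 'b', 'd', 'e']
'b': index 1 in ['c', 'b', 'd', 'e'] -> ['b', 'c', 'd', 'e']
'e': index 3 in ['b', 'c', 'd', 'e'] -> ['e', 'b', 'c', 'd']
'c': index 2 in ['e', 'b', 'c', 'd'] -> ['c', 'e', 'b', 'd']
'e': index 1 in ['c', 'e', 'b', 'd'] -> ['e', 'c', 'b', 'd']
'b': index 2 in ['e', 'c', 'b', 'd'] -> ['b', 'e', 'c', 'd']
'e': index 1 in ['b', 'e', 'c', 'd'] -> ['e', 'b', 'c', 'd']
'e': index 0 in ['e', 'b', 'c', 'd'] -> ['e', 'b', 'c', 'd']
'b': index 1 in ['e', 'b', 'c', 'd'] -> ['b', 'e', 'c', 'd']
'd': index 3 in ['b', 'e', 'c', 'd'] -> ['d', 'b', 'e', 'c']


Output: [1, 1, 3, 2, 1, 2, 1, 0, 1, 3]


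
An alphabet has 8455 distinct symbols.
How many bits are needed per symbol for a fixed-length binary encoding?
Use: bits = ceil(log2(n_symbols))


log2(8455) = 13.0456
Bracket: 2^13 = 8192 < 8455 <= 2^14 = 16384
So ceil(log2(8455)) = 14

bits = ceil(log2(8455)) = ceil(13.0456) = 14 bits


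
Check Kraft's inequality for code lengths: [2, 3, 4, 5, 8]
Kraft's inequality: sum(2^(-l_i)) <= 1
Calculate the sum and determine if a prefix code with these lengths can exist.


Sum = 2^(-2) + 2^(-3) + 2^(-4) + 2^(-5) + 2^(-8)
    = 0.25 + 0.125 + 0.0625 + 0.03125 + 0.00390625
    = 121/256 = 0.47265625
Since 0.47265625 <= 1, Kraft's inequality IS satisfied.
A prefix code with these lengths CAN exist.

Kraft sum = 0.47265625. Satisfied.


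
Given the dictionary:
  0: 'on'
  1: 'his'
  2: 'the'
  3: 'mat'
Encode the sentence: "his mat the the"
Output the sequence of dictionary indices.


Look up each word in the dictionary:
  'his' -> 1
  'mat' -> 3
  'the' -> 2
  'the' -> 2

Encoded: [1, 3, 2, 2]


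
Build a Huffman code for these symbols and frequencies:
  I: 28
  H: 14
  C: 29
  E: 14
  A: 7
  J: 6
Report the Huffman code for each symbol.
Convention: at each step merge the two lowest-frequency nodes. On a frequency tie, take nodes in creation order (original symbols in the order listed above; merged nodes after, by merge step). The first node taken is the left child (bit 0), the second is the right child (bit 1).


Huffman tree construction:
Step 1: Merge J(6) + A(7) = 13
Step 2: Merge (J+A)(13) + H(14) = 27
Step 3: Merge E(14) + ((J+A)+H)(27) = 41
Step 4: Merge I(28) + C(29) = 57
Step 5: Merge (E+((J+A)+H))(41) + (I+C)(57) = 98
Read each symbol's code off the tree from the root (left child = 0, right child = 1).

Codes:
  I: 10 (length 2)
  H: 011 (length 3)
  C: 11 (length 2)
  E: 00 (length 2)
  A: 0101 (length 4)
  J: 0100 (length 4)
Average code length: 236/98 = 2.4082 bits/symbol


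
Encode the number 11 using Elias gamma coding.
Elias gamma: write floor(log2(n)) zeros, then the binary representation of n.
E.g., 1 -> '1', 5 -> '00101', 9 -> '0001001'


num_bits = floor(log2(11)) + 1 = 4
leading_zeros = num_bits - 1 = 3
binary(11) = 1011

Elias gamma(11) = '000' + '1011' = 0001011 (7 bits)


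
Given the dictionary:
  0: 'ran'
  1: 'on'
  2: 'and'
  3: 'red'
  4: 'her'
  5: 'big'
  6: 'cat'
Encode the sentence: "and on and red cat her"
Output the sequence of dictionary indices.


Look up each word in the dictionary:
  'and' -> 2
  'on' -> 1
  'and' -> 2
  'red' -> 3
  'cat' -> 6
  'her' -> 4

Encoded: [2, 1, 2, 3, 6, 4]


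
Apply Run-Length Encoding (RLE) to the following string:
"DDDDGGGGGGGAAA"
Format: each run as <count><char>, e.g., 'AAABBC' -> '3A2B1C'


Scanning runs left to right:
  i=0: run of 'D' x 4 -> '4D'
  i=4: run of 'G' x 7 -> '7G'
  i=11: run of 'A' x 3 -> '3A'

RLE = 4D7G3A


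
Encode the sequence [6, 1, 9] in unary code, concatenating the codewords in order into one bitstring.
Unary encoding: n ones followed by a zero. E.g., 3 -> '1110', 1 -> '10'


Encode each number as n ones followed by a terminating 0:
  6 -> 1111110 (7 bits)
  1 -> 10 (2 bits)
  9 -> 1111111110 (10 bits)
Total length = 7 + 2 + 10 = 19 bits.

Unary([6, 1, 9]) = 1111110101111111110 (19 bits)


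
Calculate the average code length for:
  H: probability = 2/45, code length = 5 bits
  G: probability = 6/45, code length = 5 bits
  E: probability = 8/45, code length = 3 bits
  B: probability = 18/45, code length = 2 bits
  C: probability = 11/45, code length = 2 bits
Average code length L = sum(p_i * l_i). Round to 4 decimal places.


Weighted contributions p_i * l_i:
  H: (2/45) * 5 = 10/45
  G: (6/45) * 5 = 30/45
  E: (8/45) * 3 = 24/45
  B: (18/45) * 2 = 36/45
  C: (11/45) * 2 = 22/45
Sum = (10 + 30 + 24 + 36 + 22)/45 = 122/45

L = 122/45 = 2.7111 bits/symbol


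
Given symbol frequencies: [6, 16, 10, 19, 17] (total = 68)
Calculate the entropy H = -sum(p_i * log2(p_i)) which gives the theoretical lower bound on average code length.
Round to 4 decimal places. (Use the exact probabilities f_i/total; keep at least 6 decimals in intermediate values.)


Per-symbol terms -p_i * log2(p_i) with p_i = f_i/68:
  p = 6/68 = 0.088235: log2(p) = -3.502500, -p*log2(p) = 0.309044
  p = 16/68 = 0.235294: log2(p) = -2.087463, -p*log2(p) = 0.491168
  p = 10/68 = 0.147059: log2(p) = -2.765535, -p*log2(p) = 0.406696
  p = 19/68 = 0.279412: log2(p) = -1.839535, -p*log2(p) = 0.513988
  p = 17/68 = 0.250000: log2(p) = -2.000000, -p*log2(p) = 0.500000
H = 0.309044 + 0.491168 + 0.406696 + 0.513988 + 0.500000 = 2.220896

H = 2.2209 bits/symbol


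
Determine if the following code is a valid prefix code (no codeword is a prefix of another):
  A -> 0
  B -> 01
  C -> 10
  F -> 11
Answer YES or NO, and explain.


Checking each pair (does one codeword prefix another?):
  A='0' vs B='01': prefix -- VIOLATION

NO -- this is NOT a valid prefix code. A (0) is a prefix of B (01).


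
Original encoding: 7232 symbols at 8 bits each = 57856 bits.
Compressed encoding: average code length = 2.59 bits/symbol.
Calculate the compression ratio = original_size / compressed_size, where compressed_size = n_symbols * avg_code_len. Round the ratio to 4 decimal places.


original_size = n_symbols * orig_bits = 7232 * 8 = 57856 bits
compressed_size = n_symbols * avg_code_len = 7232 * 2.59 = 18730.88 bits
ratio = original_size / compressed_size = 57856 / 18730.88 = 3.0888

Compression ratio = 3.0888


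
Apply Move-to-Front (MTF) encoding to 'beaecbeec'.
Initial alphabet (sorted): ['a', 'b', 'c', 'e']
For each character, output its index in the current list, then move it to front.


MTF encoding:
'b': index 1 in ['a', 'b', 'c', 'e'] -> ['b', 'a', 'c', 'e']
'e': index 3 in ['b', 'a', 'c', 'e'] -> ['e', 'b', 'a', 'c']
'a': index 2 in ['e', 'b', 'a', 'c'] -> ['a', 'e', 'b', 'c']
'e': index 1 in ['a', 'e', 'b', 'c'] -> ['e', 'a', 'b', 'c']
'c': index 3 in ['e', 'a', 'b', 'c'] -> ['c', 'e', 'a', 'b']
'b': index 3 in ['c', 'e', 'a', 'b'] -> ['b', 'c', 'e', 'a']
'e': index 2 in ['b', 'c', 'e', 'a'] -> ['e', 'b', 'c', 'a']
'e': index 0 in ['e', 'b', 'c', 'a'] -> ['e', 'b', 'c', 'a']
'c': index 2 in ['e', 'b', 'c', 'a'] -> ['c', 'e', 'b', 'a']


Output: [1, 3, 2, 1, 3, 3, 2, 0, 2]


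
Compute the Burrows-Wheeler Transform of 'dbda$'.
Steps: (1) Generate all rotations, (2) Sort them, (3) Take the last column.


Rotations (sorted):
  0: $dbda -> last char: a
  1: a$dbd -> last char: d
  2: bda$d -> last char: d
  3: da$db -> last char: b
  4: dbda$ -> last char: $


BWT = addb$


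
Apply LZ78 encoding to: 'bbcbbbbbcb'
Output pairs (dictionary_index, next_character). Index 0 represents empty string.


LZ78 encoding steps:
Dictionary: {0: ''}
Step 1: w='' (idx 0), next='b' -> output (0, 'b'), add 'b' as idx 1
Step 2: w='b' (idx 1), next='c' -> output (1, 'c'), add 'bc' as idx 2
Step 3: w='b' (idx 1), next='b' -> output (1, 'b'), add 'bb' as idx 3
Step 4: w='bb' (idx 3), next='b' -> output (3, 'b'), add 'bbb' as idx 4
Step 5: w='' (idx 0), next='c' -> output (0, 'c'), add 'c' as idx 5
Step 6: w='b' (idx 1), end of input -> output (1, '')


Encoded: [(0, 'b'), (1, 'c'), (1, 'b'), (3, 'b'), (0, 'c'), (1, '')]


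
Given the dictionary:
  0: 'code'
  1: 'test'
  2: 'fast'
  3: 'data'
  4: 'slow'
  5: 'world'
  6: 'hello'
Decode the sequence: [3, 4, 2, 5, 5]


Look up each index in the dictionary:
  3 -> 'data'
  4 -> 'slow'
  2 -> 'fast'
  5 -> 'world'
  5 -> 'world'

Decoded: "data slow fast world world"


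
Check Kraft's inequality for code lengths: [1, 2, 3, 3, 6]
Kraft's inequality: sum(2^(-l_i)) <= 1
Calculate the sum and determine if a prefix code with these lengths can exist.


Sum = 2^(-1) + 2^(-2) + 2^(-3) + 2^(-3) + 2^(-6)
    = 0.5 + 0.25 + 0.125 + 0.125 + 0.015625
    = 65/64 = 1.015625
Since 1.015625 > 1, Kraft's inequality is NOT satisfied.
A prefix code with these lengths CANNOT exist.

Kraft sum = 1.015625. Not satisfied.


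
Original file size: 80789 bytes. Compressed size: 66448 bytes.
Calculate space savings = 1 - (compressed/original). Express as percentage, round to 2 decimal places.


ratio = compressed/original = 66448/80789 = 0.822488
savings = 1 - ratio = 1 - 0.822488 = 0.177512
as a percentage: 0.177512 * 100 = 17.75%

Space savings = 1 - 66448/80789 = 17.75%


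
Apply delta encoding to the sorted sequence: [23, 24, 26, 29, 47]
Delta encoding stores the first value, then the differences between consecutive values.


First value: 23
Deltas:
  24 - 23 = 1
  26 - 24 = 2
  29 - 26 = 3
  47 - 29 = 18


Delta encoded: [23, 1, 2, 3, 18]


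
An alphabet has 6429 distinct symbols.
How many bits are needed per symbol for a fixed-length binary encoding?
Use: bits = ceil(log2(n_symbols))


log2(6429) = 12.6504
Bracket: 2^12 = 4096 < 6429 <= 2^13 = 8192
So ceil(log2(6429)) = 13

bits = ceil(log2(6429)) = ceil(12.6504) = 13 bits


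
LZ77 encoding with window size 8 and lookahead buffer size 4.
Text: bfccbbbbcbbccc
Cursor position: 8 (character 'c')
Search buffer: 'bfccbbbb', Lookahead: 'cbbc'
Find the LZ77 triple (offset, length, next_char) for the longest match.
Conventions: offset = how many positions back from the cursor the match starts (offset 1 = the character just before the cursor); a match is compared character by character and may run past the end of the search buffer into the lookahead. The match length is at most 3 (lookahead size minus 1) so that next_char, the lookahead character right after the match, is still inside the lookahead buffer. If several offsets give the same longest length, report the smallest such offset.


Try each offset into the search buffer:
  offset=1 (pos 7, char 'b'): match length 0
  offset=2 (pos 6, char 'b'): match length 0
  offset=3 (pos 5, char 'b'): match length 0
  offset=4 (pos 4, char 'b'): match length 0
  offset=5 (pos 3, char 'c'): match length 3
  offset=6 (pos 2, char 'c'): match length 1
  offset=7 (pos 1, char 'f'): match length 0
  offset=8 (pos 0, char 'b'): match length 0
Longest match has length 3 at offset 5.
next_char = character at position 8 + 3 = 11 -> 'c'

Best match: offset=5, length=3 (matching 'cbb' starting at position 3)
LZ77 triple: (5, 3, 'c')


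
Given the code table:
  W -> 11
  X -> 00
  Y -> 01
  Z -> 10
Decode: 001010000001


Decoding:
00 -> X
10 -> Z
10 -> Z
00 -> X
00 -> X
01 -> Y


Result: XZZXXY


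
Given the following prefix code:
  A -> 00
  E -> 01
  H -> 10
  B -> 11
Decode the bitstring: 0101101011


Decoding step by step:
Bits 01 -> E
Bits 01 -> E
Bits 10 -> H
Bits 10 -> H
Bits 11 -> B


Decoded message: EEHHB


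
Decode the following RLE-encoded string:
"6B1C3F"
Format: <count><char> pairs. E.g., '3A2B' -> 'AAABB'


Expanding each <count><char> pair:
  6B -> 'BBBBBB'
  1C -> 'C'
  3F -> 'FFF'

Decoded = BBBBBBCFFF


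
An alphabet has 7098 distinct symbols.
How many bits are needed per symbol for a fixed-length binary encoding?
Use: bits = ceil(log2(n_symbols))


log2(7098) = 12.7932
Bracket: 2^12 = 4096 < 7098 <= 2^13 = 8192
So ceil(log2(7098)) = 13

bits = ceil(log2(7098)) = ceil(12.7932) = 13 bits


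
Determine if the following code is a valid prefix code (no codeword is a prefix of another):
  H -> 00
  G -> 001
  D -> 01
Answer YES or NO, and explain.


Checking each pair (does one codeword prefix another?):
  H='00' vs G='001': prefix -- VIOLATION

NO -- this is NOT a valid prefix code. H (00) is a prefix of G (001).


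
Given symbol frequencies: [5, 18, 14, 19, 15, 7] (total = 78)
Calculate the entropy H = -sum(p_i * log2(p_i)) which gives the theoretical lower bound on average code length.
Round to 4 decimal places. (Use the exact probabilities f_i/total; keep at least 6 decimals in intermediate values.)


Per-symbol terms -p_i * log2(p_i) with p_i = f_i/78:
  p = 5/78 = 0.064103: log2(p) = -3.963474, -p*log2(p) = 0.254069
  p = 18/78 = 0.230769: log2(p) = -2.115477, -p*log2(p) = 0.488187
  p = 14/78 = 0.179487: log2(p) = -2.478047, -p*log2(p) = 0.444778
  p = 19/78 = 0.243590: log2(p) = -2.037475, -p*log2(p) = 0.496308
  p = 15/78 = 0.192308: log2(p) = -2.378512, -p*log2(p) = 0.457406
  p = 7/78 = 0.089744: log2(p) = -3.478047, -p*log2(p) = 0.312132
H = 0.254069 + 0.488187 + 0.444778 + 0.496308 + 0.457406 + 0.312132 = 2.452880

H = 2.4529 bits/symbol


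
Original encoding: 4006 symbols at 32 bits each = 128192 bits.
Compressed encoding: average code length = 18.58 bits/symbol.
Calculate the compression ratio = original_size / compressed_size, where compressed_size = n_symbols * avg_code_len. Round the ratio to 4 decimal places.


original_size = n_symbols * orig_bits = 4006 * 32 = 128192 bits
compressed_size = n_symbols * avg_code_len = 4006 * 18.58 = 74431.48 bits
ratio = original_size / compressed_size = 128192 / 74431.48 = 1.7223

Compression ratio = 1.7223


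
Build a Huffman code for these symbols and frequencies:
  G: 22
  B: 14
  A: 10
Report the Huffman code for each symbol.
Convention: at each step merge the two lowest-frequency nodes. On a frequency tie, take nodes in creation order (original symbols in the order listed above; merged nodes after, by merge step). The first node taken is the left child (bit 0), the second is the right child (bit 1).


Huffman tree construction:
Step 1: Merge A(10) + B(14) = 24
Step 2: Merge G(22) + (A+B)(24) = 46
Read each symbol's code off the tree from the root (left child = 0, right child = 1).

Codes:
  G: 0 (length 1)
  B: 11 (length 2)
  A: 10 (length 2)
Average code length: 70/46 = 1.5217 bits/symbol


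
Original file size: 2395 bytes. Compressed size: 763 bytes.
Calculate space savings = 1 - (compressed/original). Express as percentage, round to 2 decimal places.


ratio = compressed/original = 763/2395 = 0.31858
savings = 1 - ratio = 1 - 0.31858 = 0.68142
as a percentage: 0.68142 * 100 = 68.14%

Space savings = 1 - 763/2395 = 68.14%


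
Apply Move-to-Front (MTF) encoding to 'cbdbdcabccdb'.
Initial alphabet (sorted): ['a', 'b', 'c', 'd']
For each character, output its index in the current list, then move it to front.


MTF encoding:
'c': index 2 in ['a', 'b', 'c', 'd'] -> ['c', 'a', 'b', 'd']
'b': index 2 in ['c', 'a', 'b', 'd'] -> ['b', 'c', 'a', 'd']
'd': index 3 in ['b', 'c', 'a', 'd'] -> ['d', 'b', 'c', 'a']
'b': index 1 in ['d', 'b', 'c', 'a'] -> ['b', 'd', 'c', 'a']
'd': index 1 in ['b', 'd', 'c', 'a'] -> ['d', 'b', 'c', 'a']
'c': index 2 in ['d', 'b', 'c', 'a'] -> ['c', 'd', 'b', 'a']
'a': index 3 in ['c', 'd', 'b', 'a'] -> ['a', 'c', 'd', 'b']
'b': index 3 in ['a', 'c', 'd', 'b'] -> ['b', 'a', 'c', 'd']
'c': index 2 in ['b', 'a', 'c', 'd'] -> ['c', 'b', 'a', 'd']
'c': index 0 in ['c', 'b', 'a', 'd'] -> ['c', 'b', 'a', 'd']
'd': index 3 in ['c', 'b', 'a', 'd'] -> ['d', 'c', 'b', 'a']
'b': index 2 in ['d', 'c', 'b', 'a'] -> ['b', 'd', 'c', 'a']


Output: [2, 2, 3, 1, 1, 2, 3, 3, 2, 0, 3, 2]


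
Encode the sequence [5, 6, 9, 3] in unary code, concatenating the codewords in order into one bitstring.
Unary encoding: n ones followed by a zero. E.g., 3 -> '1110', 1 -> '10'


Encode each number as n ones followed by a terminating 0:
  5 -> 111110 (6 bits)
  6 -> 1111110 (7 bits)
  9 -> 1111111110 (10 bits)
  3 -> 1110 (4 bits)
Total length = 6 + 7 + 10 + 4 = 27 bits.

Unary([5, 6, 9, 3]) = 111110111111011111111101110 (27 bits)


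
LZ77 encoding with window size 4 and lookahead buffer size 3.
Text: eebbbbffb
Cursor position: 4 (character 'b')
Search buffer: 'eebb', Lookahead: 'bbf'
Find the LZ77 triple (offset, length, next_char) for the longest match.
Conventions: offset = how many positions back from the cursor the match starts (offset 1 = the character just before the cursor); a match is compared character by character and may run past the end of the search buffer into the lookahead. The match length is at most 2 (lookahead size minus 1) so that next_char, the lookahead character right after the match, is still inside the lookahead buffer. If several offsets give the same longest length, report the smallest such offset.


Try each offset into the search buffer:
  offset=1 (pos 3, char 'b'): match length 2
  offset=2 (pos 2, char 'b'): match length 2
  offset=3 (pos 1, char 'e'): match length 0
  offset=4 (pos 0, char 'e'): match length 0
Longest match has length 2, found at offsets 1, 2; take the smallest, offset 1.
next_char = character at position 4 + 2 = 6 -> 'f'

Best match: offset=1, length=2 (matching 'bb' starting at position 3)
LZ77 triple: (1, 2, 'f')


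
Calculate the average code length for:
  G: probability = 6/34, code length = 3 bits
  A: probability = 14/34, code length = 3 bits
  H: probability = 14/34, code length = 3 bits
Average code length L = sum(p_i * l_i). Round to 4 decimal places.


Weighted contributions p_i * l_i:
  G: (6/34) * 3 = 18/34
  A: (14/34) * 3 = 42/34
  H: (14/34) * 3 = 42/34
Sum = (18 + 42 + 42)/34 = 102/34

L = 102/34 = 3.0000 bits/symbol


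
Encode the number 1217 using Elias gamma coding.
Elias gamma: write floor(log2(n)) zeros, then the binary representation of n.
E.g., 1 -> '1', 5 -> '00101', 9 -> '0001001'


num_bits = floor(log2(1217)) + 1 = 11
leading_zeros = num_bits - 1 = 10
binary(1217) = 10011000001

Elias gamma(1217) = '0000000000' + '10011000001' = 000000000010011000001 (21 bits)


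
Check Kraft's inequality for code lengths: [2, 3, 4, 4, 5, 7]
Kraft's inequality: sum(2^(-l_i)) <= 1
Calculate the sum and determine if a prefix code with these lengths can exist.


Sum = 2^(-2) + 2^(-3) + 2^(-4) + 2^(-4) + 2^(-5) + 2^(-7)
    = 0.25 + 0.125 + 0.0625 + 0.0625 + 0.03125 + 0.0078125
    = 69/128 = 0.5390625
Since 0.5390625 <= 1, Kraft's inequality IS satisfied.
A prefix code with these lengths CAN exist.

Kraft sum = 0.5390625. Satisfied.


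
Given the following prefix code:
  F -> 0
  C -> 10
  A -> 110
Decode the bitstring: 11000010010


Decoding step by step:
Bits 110 -> A
Bits 0 -> F
Bits 0 -> F
Bits 0 -> F
Bits 10 -> C
Bits 0 -> F
Bits 10 -> C


Decoded message: AFFFCFC


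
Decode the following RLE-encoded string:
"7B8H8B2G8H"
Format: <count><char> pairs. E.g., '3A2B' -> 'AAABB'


Expanding each <count><char> pair:
  7B -> 'BBBBBBB'
  8H -> 'HHHHHHHH'
  8B -> 'BBBBBBBB'
  2G -> 'GG'
  8H -> 'HHHHHHHH'

Decoded = BBBBBBBHHHHHHHHBBBBBBBBGGHHHHHHHH


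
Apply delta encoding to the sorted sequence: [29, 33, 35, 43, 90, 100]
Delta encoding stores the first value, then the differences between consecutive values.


First value: 29
Deltas:
  33 - 29 = 4
  35 - 33 = 2
  43 - 35 = 8
  90 - 43 = 47
  100 - 90 = 10


Delta encoded: [29, 4, 2, 8, 47, 10]


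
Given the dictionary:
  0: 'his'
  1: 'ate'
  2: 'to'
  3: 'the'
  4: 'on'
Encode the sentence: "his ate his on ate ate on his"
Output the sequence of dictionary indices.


Look up each word in the dictionary:
  'his' -> 0
  'ate' -> 1
  'his' -> 0
  'on' -> 4
  'ate' -> 1
  'ate' -> 1
  'on' -> 4
  'his' -> 0

Encoded: [0, 1, 0, 4, 1, 1, 4, 0]


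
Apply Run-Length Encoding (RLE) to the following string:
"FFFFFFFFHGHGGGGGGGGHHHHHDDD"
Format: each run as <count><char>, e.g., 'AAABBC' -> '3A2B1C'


Scanning runs left to right:
  i=0: run of 'F' x 8 -> '8F'
  i=8: run of 'H' x 1 -> '1H'
  i=9: run of 'G' x 1 -> '1G'
  i=10: run of 'H' x 1 -> '1H'
  i=11: run of 'G' x 8 -> '8G'
  i=19: run of 'H' x 5 -> '5H'
  i=24: run of 'D' x 3 -> '3D'

RLE = 8F1H1G1H8G5H3D


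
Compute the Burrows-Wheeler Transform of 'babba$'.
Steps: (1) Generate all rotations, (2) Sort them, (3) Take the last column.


Rotations (sorted):
  0: $babba -> last char: a
  1: a$babb -> last char: b
  2: abba$b -> last char: b
  3: ba$bab -> last char: b
  4: babba$ -> last char: $
  5: bba$ba -> last char: a


BWT = abbb$a


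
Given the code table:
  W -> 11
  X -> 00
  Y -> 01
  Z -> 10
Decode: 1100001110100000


Decoding:
11 -> W
00 -> X
00 -> X
11 -> W
10 -> Z
10 -> Z
00 -> X
00 -> X


Result: WXXWZZXX


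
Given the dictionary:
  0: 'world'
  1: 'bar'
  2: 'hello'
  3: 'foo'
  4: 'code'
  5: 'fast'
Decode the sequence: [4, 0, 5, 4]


Look up each index in the dictionary:
  4 -> 'code'
  0 -> 'world'
  5 -> 'fast'
  4 -> 'code'

Decoded: "code world fast code"


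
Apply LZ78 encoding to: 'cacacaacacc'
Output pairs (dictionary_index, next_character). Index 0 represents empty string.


LZ78 encoding steps:
Dictionary: {0: ''}
Step 1: w='' (idx 0), next='c' -> output (0, 'c'), add 'c' as idx 1
Step 2: w='' (idx 0), next='a' -> output (0, 'a'), add 'a' as idx 2
Step 3: w='c' (idx 1), next='a' -> output (1, 'a'), add 'ca' as idx 3
Step 4: w='ca' (idx 3), next='a' -> output (3, 'a'), add 'caa' as idx 4
Step 5: w='ca' (idx 3), next='c' -> output (3, 'c'), add 'cac' as idx 5
Step 6: w='c' (idx 1), end of input -> output (1, '')


Encoded: [(0, 'c'), (0, 'a'), (1, 'a'), (3, 'a'), (3, 'c'), (1, '')]
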